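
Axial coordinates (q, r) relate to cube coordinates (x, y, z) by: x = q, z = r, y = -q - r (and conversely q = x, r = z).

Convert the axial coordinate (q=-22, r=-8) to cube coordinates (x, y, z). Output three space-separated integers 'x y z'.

x = q = -22
z = r = -8
y = -x - z = -(-22) - (-8) = 30

Answer: -22 30 -8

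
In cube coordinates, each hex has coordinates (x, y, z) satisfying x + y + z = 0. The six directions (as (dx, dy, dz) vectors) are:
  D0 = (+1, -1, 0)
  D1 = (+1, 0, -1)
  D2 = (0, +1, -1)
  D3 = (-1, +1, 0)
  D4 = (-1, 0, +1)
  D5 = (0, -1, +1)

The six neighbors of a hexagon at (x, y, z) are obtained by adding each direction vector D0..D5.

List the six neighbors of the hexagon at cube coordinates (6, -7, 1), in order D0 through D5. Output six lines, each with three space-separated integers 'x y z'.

Answer: 7 -8 1
7 -7 0
6 -6 0
5 -6 1
5 -7 2
6 -8 2

Derivation:
Center: (6, -7, 1). Add each direction:
  D0: (6, -7, 1) + (1, -1, 0) = (7, -8, 1)
  D1: (6, -7, 1) + (1, 0, -1) = (7, -7, 0)
  D2: (6, -7, 1) + (0, 1, -1) = (6, -6, 0)
  D3: (6, -7, 1) + (-1, 1, 0) = (5, -6, 1)
  D4: (6, -7, 1) + (-1, 0, 1) = (5, -7, 2)
  D5: (6, -7, 1) + (0, -1, 1) = (6, -8, 2)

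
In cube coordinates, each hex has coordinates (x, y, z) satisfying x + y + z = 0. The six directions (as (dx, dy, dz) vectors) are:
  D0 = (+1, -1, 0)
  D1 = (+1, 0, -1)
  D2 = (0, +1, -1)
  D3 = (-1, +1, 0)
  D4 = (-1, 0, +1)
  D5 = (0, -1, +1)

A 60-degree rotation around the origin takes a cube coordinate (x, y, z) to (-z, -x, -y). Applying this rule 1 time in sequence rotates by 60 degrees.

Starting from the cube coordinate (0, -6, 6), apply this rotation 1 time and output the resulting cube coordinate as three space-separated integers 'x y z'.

Start: (0, -6, 6)
Step 1: (0, -6, 6) -> (-(6), -(0), -(-6)) = (-6, 0, 6)

Answer: -6 0 6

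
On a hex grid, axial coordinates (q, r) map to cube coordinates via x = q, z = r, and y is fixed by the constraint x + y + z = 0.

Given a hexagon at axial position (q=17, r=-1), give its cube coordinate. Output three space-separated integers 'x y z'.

Answer: 17 -16 -1

Derivation:
x = q = 17
z = r = -1
y = -x - z = -(17) - (-1) = -16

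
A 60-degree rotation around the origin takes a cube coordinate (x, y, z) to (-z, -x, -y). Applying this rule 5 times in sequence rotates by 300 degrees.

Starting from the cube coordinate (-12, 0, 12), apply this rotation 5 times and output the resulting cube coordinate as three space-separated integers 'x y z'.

Answer: 0 -12 12

Derivation:
Start: (-12, 0, 12)
Step 1: (-12, 0, 12) -> (-(12), -(-12), -(0)) = (-12, 12, 0)
Step 2: (-12, 12, 0) -> (-(0), -(-12), -(12)) = (0, 12, -12)
Step 3: (0, 12, -12) -> (-(-12), -(0), -(12)) = (12, 0, -12)
Step 4: (12, 0, -12) -> (-(-12), -(12), -(0)) = (12, -12, 0)
Step 5: (12, -12, 0) -> (-(0), -(12), -(-12)) = (0, -12, 12)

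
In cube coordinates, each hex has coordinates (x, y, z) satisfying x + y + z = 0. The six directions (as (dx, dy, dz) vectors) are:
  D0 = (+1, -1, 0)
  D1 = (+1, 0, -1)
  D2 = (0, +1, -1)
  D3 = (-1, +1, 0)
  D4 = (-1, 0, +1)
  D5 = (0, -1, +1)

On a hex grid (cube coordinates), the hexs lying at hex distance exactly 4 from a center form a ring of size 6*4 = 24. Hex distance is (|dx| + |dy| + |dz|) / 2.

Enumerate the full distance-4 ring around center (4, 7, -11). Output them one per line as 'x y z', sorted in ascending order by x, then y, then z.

Walk ring at distance 4 from (4, 7, -11):
Start at center + D4*4 = (0, 7, -7)
  hex 0: (0, 7, -7)
  hex 1: (1, 6, -7)
  hex 2: (2, 5, -7)
  hex 3: (3, 4, -7)
  hex 4: (4, 3, -7)
  hex 5: (5, 3, -8)
  hex 6: (6, 3, -9)
  hex 7: (7, 3, -10)
  hex 8: (8, 3, -11)
  hex 9: (8, 4, -12)
  hex 10: (8, 5, -13)
  hex 11: (8, 6, -14)
  hex 12: (8, 7, -15)
  hex 13: (7, 8, -15)
  hex 14: (6, 9, -15)
  hex 15: (5, 10, -15)
  hex 16: (4, 11, -15)
  hex 17: (3, 11, -14)
  hex 18: (2, 11, -13)
  hex 19: (1, 11, -12)
  hex 20: (0, 11, -11)
  hex 21: (0, 10, -10)
  hex 22: (0, 9, -9)
  hex 23: (0, 8, -8)
Sorted: 24 hexes.

Answer: 0 7 -7
0 8 -8
0 9 -9
0 10 -10
0 11 -11
1 6 -7
1 11 -12
2 5 -7
2 11 -13
3 4 -7
3 11 -14
4 3 -7
4 11 -15
5 3 -8
5 10 -15
6 3 -9
6 9 -15
7 3 -10
7 8 -15
8 3 -11
8 4 -12
8 5 -13
8 6 -14
8 7 -15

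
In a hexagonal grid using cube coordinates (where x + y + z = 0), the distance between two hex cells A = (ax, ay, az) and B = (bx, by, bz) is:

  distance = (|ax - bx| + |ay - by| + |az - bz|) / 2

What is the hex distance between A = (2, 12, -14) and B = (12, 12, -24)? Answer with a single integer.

|ax - bx| = |2 - 12| = 10
|ay - by| = |12 - 12| = 0
|az - bz| = |-14 - (-24)| = 10
distance = (10 + 0 + 10) / 2 = 20 / 2 = 10

Answer: 10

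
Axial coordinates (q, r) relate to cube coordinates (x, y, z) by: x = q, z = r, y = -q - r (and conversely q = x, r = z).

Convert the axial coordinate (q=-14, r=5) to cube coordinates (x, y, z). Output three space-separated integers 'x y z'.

x = q = -14
z = r = 5
y = -x - z = -(-14) - (5) = 9

Answer: -14 9 5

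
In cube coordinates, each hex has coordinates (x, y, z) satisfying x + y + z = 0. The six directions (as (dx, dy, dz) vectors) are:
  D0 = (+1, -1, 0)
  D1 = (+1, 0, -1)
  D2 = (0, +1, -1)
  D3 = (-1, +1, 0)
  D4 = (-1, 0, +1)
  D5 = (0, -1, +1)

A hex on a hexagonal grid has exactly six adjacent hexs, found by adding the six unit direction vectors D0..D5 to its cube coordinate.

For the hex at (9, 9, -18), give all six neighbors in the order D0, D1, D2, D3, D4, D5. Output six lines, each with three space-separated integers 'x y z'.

Center: (9, 9, -18). Add each direction:
  D0: (9, 9, -18) + (1, -1, 0) = (10, 8, -18)
  D1: (9, 9, -18) + (1, 0, -1) = (10, 9, -19)
  D2: (9, 9, -18) + (0, 1, -1) = (9, 10, -19)
  D3: (9, 9, -18) + (-1, 1, 0) = (8, 10, -18)
  D4: (9, 9, -18) + (-1, 0, 1) = (8, 9, -17)
  D5: (9, 9, -18) + (0, -1, 1) = (9, 8, -17)

Answer: 10 8 -18
10 9 -19
9 10 -19
8 10 -18
8 9 -17
9 8 -17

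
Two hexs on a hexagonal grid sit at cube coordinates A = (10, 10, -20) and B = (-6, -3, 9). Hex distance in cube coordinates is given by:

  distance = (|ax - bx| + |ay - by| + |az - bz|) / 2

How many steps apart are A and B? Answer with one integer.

Answer: 29

Derivation:
|ax - bx| = |10 - (-6)| = 16
|ay - by| = |10 - (-3)| = 13
|az - bz| = |-20 - 9| = 29
distance = (16 + 13 + 29) / 2 = 58 / 2 = 29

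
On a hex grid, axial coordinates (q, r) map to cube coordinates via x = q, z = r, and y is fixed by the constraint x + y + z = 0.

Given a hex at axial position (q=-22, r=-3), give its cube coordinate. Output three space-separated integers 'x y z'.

Answer: -22 25 -3

Derivation:
x = q = -22
z = r = -3
y = -x - z = -(-22) - (-3) = 25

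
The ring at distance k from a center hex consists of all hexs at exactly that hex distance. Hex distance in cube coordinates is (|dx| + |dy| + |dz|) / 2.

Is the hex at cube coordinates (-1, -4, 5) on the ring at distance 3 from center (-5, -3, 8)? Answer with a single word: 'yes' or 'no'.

|px - cx| = |-1 - (-5)| = 4
|py - cy| = |-4 - (-3)| = 1
|pz - cz| = |5 - 8| = 3
distance = (4+1+3)/2 = 8/2 = 4
radius = 3; distance != radius -> no

Answer: no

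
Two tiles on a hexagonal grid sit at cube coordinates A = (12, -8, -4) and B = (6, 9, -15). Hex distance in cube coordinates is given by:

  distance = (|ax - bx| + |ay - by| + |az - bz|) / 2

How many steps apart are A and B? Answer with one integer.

Answer: 17

Derivation:
|ax - bx| = |12 - 6| = 6
|ay - by| = |-8 - 9| = 17
|az - bz| = |-4 - (-15)| = 11
distance = (6 + 17 + 11) / 2 = 34 / 2 = 17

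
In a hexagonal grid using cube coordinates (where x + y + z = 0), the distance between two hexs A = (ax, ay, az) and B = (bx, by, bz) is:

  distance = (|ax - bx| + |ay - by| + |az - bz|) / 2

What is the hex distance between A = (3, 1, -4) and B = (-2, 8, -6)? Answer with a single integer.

Answer: 7

Derivation:
|ax - bx| = |3 - (-2)| = 5
|ay - by| = |1 - 8| = 7
|az - bz| = |-4 - (-6)| = 2
distance = (5 + 7 + 2) / 2 = 14 / 2 = 7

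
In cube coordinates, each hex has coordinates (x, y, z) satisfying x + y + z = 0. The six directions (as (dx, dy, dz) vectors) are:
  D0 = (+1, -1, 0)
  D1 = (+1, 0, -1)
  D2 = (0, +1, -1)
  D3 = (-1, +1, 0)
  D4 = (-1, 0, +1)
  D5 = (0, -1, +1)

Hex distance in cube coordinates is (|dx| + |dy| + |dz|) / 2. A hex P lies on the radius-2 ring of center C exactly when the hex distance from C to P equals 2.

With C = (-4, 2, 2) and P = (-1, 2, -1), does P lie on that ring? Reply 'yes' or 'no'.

Answer: no

Derivation:
|px - cx| = |-1 - (-4)| = 3
|py - cy| = |2 - 2| = 0
|pz - cz| = |-1 - 2| = 3
distance = (3+0+3)/2 = 6/2 = 3
radius = 2; distance != radius -> no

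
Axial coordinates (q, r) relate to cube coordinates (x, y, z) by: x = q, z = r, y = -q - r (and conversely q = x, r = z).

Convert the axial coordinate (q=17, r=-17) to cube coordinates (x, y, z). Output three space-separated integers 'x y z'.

Answer: 17 0 -17

Derivation:
x = q = 17
z = r = -17
y = -x - z = -(17) - (-17) = 0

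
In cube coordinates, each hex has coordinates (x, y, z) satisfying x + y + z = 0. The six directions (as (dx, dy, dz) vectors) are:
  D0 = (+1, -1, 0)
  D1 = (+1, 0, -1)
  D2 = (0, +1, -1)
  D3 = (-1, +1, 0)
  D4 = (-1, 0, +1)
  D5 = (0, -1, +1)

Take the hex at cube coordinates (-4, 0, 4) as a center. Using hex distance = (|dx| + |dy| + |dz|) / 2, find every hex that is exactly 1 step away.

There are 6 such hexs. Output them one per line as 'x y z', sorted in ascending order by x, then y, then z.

Answer: -5 0 5
-5 1 4
-4 -1 5
-4 1 3
-3 -1 4
-3 0 3

Derivation:
Walk ring at distance 1 from (-4, 0, 4):
Start at center + D4*1 = (-5, 0, 5)
  hex 0: (-5, 0, 5)
  hex 1: (-4, -1, 5)
  hex 2: (-3, -1, 4)
  hex 3: (-3, 0, 3)
  hex 4: (-4, 1, 3)
  hex 5: (-5, 1, 4)
Sorted: 6 hexes.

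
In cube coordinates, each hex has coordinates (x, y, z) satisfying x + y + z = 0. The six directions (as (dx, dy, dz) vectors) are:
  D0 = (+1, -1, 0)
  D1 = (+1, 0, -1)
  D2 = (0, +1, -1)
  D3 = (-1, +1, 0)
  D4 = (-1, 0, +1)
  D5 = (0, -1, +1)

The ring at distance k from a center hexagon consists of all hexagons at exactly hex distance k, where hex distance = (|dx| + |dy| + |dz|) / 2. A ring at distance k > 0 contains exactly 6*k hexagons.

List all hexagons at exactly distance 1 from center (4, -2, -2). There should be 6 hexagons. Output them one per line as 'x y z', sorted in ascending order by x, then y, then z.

Answer: 3 -2 -1
3 -1 -2
4 -3 -1
4 -1 -3
5 -3 -2
5 -2 -3

Derivation:
Walk ring at distance 1 from (4, -2, -2):
Start at center + D4*1 = (3, -2, -1)
  hex 0: (3, -2, -1)
  hex 1: (4, -3, -1)
  hex 2: (5, -3, -2)
  hex 3: (5, -2, -3)
  hex 4: (4, -1, -3)
  hex 5: (3, -1, -2)
Sorted: 6 hexes.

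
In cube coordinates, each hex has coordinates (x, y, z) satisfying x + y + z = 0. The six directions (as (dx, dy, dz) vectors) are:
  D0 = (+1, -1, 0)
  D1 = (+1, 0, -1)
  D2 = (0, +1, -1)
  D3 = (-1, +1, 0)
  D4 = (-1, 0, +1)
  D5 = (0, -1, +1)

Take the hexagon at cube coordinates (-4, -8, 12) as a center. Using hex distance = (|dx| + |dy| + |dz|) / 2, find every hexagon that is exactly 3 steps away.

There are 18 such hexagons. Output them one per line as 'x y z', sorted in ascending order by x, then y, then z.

Walk ring at distance 3 from (-4, -8, 12):
Start at center + D4*3 = (-7, -8, 15)
  hex 0: (-7, -8, 15)
  hex 1: (-6, -9, 15)
  hex 2: (-5, -10, 15)
  hex 3: (-4, -11, 15)
  hex 4: (-3, -11, 14)
  hex 5: (-2, -11, 13)
  hex 6: (-1, -11, 12)
  hex 7: (-1, -10, 11)
  hex 8: (-1, -9, 10)
  hex 9: (-1, -8, 9)
  hex 10: (-2, -7, 9)
  hex 11: (-3, -6, 9)
  hex 12: (-4, -5, 9)
  hex 13: (-5, -5, 10)
  hex 14: (-6, -5, 11)
  hex 15: (-7, -5, 12)
  hex 16: (-7, -6, 13)
  hex 17: (-7, -7, 14)
Sorted: 18 hexes.

Answer: -7 -8 15
-7 -7 14
-7 -6 13
-7 -5 12
-6 -9 15
-6 -5 11
-5 -10 15
-5 -5 10
-4 -11 15
-4 -5 9
-3 -11 14
-3 -6 9
-2 -11 13
-2 -7 9
-1 -11 12
-1 -10 11
-1 -9 10
-1 -8 9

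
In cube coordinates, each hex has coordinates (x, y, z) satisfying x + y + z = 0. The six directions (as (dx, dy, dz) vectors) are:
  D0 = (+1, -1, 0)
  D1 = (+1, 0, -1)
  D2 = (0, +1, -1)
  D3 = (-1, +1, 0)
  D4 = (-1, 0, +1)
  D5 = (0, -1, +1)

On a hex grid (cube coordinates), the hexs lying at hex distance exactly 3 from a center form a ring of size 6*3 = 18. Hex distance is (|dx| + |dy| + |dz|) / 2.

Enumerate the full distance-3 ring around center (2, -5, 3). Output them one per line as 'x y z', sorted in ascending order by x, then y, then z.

Walk ring at distance 3 from (2, -5, 3):
Start at center + D4*3 = (-1, -5, 6)
  hex 0: (-1, -5, 6)
  hex 1: (0, -6, 6)
  hex 2: (1, -7, 6)
  hex 3: (2, -8, 6)
  hex 4: (3, -8, 5)
  hex 5: (4, -8, 4)
  hex 6: (5, -8, 3)
  hex 7: (5, -7, 2)
  hex 8: (5, -6, 1)
  hex 9: (5, -5, 0)
  hex 10: (4, -4, 0)
  hex 11: (3, -3, 0)
  hex 12: (2, -2, 0)
  hex 13: (1, -2, 1)
  hex 14: (0, -2, 2)
  hex 15: (-1, -2, 3)
  hex 16: (-1, -3, 4)
  hex 17: (-1, -4, 5)
Sorted: 18 hexes.

Answer: -1 -5 6
-1 -4 5
-1 -3 4
-1 -2 3
0 -6 6
0 -2 2
1 -7 6
1 -2 1
2 -8 6
2 -2 0
3 -8 5
3 -3 0
4 -8 4
4 -4 0
5 -8 3
5 -7 2
5 -6 1
5 -5 0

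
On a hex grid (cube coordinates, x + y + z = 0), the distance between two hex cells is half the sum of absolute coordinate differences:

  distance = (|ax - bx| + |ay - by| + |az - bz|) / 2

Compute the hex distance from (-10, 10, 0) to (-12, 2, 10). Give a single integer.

|ax - bx| = |-10 - (-12)| = 2
|ay - by| = |10 - 2| = 8
|az - bz| = |0 - 10| = 10
distance = (2 + 8 + 10) / 2 = 20 / 2 = 10

Answer: 10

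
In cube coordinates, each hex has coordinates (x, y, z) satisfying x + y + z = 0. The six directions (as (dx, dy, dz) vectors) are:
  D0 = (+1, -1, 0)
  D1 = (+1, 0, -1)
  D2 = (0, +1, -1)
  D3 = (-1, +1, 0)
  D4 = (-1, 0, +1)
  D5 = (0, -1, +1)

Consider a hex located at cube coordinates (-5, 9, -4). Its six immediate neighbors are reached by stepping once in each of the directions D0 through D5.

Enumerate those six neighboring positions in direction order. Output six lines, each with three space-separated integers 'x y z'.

Center: (-5, 9, -4). Add each direction:
  D0: (-5, 9, -4) + (1, -1, 0) = (-4, 8, -4)
  D1: (-5, 9, -4) + (1, 0, -1) = (-4, 9, -5)
  D2: (-5, 9, -4) + (0, 1, -1) = (-5, 10, -5)
  D3: (-5, 9, -4) + (-1, 1, 0) = (-6, 10, -4)
  D4: (-5, 9, -4) + (-1, 0, 1) = (-6, 9, -3)
  D5: (-5, 9, -4) + (0, -1, 1) = (-5, 8, -3)

Answer: -4 8 -4
-4 9 -5
-5 10 -5
-6 10 -4
-6 9 -3
-5 8 -3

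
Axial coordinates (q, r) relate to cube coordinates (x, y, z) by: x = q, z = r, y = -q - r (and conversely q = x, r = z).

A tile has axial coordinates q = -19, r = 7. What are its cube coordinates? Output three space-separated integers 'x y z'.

Answer: -19 12 7

Derivation:
x = q = -19
z = r = 7
y = -x - z = -(-19) - (7) = 12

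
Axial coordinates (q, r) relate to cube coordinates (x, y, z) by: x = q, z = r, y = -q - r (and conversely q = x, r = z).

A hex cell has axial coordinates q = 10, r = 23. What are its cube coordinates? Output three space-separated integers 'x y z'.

x = q = 10
z = r = 23
y = -x - z = -(10) - (23) = -33

Answer: 10 -33 23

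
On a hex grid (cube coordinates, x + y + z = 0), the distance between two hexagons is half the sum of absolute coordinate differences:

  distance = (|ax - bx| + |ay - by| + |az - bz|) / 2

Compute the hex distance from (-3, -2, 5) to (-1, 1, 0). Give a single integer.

|ax - bx| = |-3 - (-1)| = 2
|ay - by| = |-2 - 1| = 3
|az - bz| = |5 - 0| = 5
distance = (2 + 3 + 5) / 2 = 10 / 2 = 5

Answer: 5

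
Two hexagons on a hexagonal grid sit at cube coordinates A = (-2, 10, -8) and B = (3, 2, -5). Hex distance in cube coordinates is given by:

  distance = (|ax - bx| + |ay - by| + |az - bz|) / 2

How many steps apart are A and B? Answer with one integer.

|ax - bx| = |-2 - 3| = 5
|ay - by| = |10 - 2| = 8
|az - bz| = |-8 - (-5)| = 3
distance = (5 + 8 + 3) / 2 = 16 / 2 = 8

Answer: 8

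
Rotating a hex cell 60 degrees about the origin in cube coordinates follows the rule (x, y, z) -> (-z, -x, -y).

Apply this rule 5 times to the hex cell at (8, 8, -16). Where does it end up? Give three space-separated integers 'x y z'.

Start: (8, 8, -16)
Step 1: (8, 8, -16) -> (-(-16), -(8), -(8)) = (16, -8, -8)
Step 2: (16, -8, -8) -> (-(-8), -(16), -(-8)) = (8, -16, 8)
Step 3: (8, -16, 8) -> (-(8), -(8), -(-16)) = (-8, -8, 16)
Step 4: (-8, -8, 16) -> (-(16), -(-8), -(-8)) = (-16, 8, 8)
Step 5: (-16, 8, 8) -> (-(8), -(-16), -(8)) = (-8, 16, -8)

Answer: -8 16 -8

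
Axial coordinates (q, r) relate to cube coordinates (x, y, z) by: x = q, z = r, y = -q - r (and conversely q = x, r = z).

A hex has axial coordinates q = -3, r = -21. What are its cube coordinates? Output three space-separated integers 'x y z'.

Answer: -3 24 -21

Derivation:
x = q = -3
z = r = -21
y = -x - z = -(-3) - (-21) = 24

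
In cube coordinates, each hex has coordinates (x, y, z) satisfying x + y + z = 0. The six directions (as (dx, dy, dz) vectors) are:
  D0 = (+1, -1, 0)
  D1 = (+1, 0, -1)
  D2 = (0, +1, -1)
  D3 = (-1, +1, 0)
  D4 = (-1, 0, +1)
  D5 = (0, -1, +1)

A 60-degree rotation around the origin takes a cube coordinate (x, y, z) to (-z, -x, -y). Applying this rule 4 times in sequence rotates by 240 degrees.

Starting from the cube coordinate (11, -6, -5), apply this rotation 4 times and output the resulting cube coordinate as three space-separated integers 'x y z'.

Start: (11, -6, -5)
Step 1: (11, -6, -5) -> (-(-5), -(11), -(-6)) = (5, -11, 6)
Step 2: (5, -11, 6) -> (-(6), -(5), -(-11)) = (-6, -5, 11)
Step 3: (-6, -5, 11) -> (-(11), -(-6), -(-5)) = (-11, 6, 5)
Step 4: (-11, 6, 5) -> (-(5), -(-11), -(6)) = (-5, 11, -6)

Answer: -5 11 -6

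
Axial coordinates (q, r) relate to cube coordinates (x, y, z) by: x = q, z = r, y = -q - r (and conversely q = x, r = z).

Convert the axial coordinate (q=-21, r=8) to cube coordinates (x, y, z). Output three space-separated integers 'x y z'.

x = q = -21
z = r = 8
y = -x - z = -(-21) - (8) = 13

Answer: -21 13 8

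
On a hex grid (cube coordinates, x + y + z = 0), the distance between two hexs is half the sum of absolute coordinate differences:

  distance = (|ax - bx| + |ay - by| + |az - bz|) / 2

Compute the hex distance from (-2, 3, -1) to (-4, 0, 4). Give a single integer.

Answer: 5

Derivation:
|ax - bx| = |-2 - (-4)| = 2
|ay - by| = |3 - 0| = 3
|az - bz| = |-1 - 4| = 5
distance = (2 + 3 + 5) / 2 = 10 / 2 = 5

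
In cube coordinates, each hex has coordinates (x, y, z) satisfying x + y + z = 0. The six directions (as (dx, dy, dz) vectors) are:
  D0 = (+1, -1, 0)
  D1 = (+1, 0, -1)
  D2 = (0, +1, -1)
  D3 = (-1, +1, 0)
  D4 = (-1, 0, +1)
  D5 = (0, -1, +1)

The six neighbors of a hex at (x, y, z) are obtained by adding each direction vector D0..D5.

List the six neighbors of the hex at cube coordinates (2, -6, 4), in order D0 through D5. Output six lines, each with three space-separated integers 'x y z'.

Center: (2, -6, 4). Add each direction:
  D0: (2, -6, 4) + (1, -1, 0) = (3, -7, 4)
  D1: (2, -6, 4) + (1, 0, -1) = (3, -6, 3)
  D2: (2, -6, 4) + (0, 1, -1) = (2, -5, 3)
  D3: (2, -6, 4) + (-1, 1, 0) = (1, -5, 4)
  D4: (2, -6, 4) + (-1, 0, 1) = (1, -6, 5)
  D5: (2, -6, 4) + (0, -1, 1) = (2, -7, 5)

Answer: 3 -7 4
3 -6 3
2 -5 3
1 -5 4
1 -6 5
2 -7 5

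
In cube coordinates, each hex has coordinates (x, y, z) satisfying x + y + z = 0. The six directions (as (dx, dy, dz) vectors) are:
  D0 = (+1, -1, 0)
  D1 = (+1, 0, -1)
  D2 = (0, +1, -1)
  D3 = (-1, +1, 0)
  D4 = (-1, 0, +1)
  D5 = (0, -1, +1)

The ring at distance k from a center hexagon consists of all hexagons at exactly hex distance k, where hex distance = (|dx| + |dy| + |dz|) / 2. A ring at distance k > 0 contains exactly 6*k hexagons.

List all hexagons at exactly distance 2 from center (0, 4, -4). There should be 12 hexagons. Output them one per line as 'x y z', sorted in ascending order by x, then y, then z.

Answer: -2 4 -2
-2 5 -3
-2 6 -4
-1 3 -2
-1 6 -5
0 2 -2
0 6 -6
1 2 -3
1 5 -6
2 2 -4
2 3 -5
2 4 -6

Derivation:
Walk ring at distance 2 from (0, 4, -4):
Start at center + D4*2 = (-2, 4, -2)
  hex 0: (-2, 4, -2)
  hex 1: (-1, 3, -2)
  hex 2: (0, 2, -2)
  hex 3: (1, 2, -3)
  hex 4: (2, 2, -4)
  hex 5: (2, 3, -5)
  hex 6: (2, 4, -6)
  hex 7: (1, 5, -6)
  hex 8: (0, 6, -6)
  hex 9: (-1, 6, -5)
  hex 10: (-2, 6, -4)
  hex 11: (-2, 5, -3)
Sorted: 12 hexes.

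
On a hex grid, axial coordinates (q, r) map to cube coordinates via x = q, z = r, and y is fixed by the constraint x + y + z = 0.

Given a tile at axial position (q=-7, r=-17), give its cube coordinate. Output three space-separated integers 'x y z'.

x = q = -7
z = r = -17
y = -x - z = -(-7) - (-17) = 24

Answer: -7 24 -17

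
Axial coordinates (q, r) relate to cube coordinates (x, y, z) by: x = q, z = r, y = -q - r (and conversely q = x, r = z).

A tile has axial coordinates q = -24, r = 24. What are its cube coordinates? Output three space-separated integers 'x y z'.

x = q = -24
z = r = 24
y = -x - z = -(-24) - (24) = 0

Answer: -24 0 24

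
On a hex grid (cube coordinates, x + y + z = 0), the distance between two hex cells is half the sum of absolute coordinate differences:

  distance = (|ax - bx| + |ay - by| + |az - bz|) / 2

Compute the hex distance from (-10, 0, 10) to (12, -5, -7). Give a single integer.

Answer: 22

Derivation:
|ax - bx| = |-10 - 12| = 22
|ay - by| = |0 - (-5)| = 5
|az - bz| = |10 - (-7)| = 17
distance = (22 + 5 + 17) / 2 = 44 / 2 = 22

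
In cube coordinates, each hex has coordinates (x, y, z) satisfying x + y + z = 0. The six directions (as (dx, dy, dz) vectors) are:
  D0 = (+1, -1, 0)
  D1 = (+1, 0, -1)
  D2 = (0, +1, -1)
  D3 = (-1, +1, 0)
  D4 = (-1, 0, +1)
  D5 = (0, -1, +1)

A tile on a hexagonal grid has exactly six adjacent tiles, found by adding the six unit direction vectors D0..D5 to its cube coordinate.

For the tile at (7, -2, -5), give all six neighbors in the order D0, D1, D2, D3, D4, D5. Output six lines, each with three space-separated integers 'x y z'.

Center: (7, -2, -5). Add each direction:
  D0: (7, -2, -5) + (1, -1, 0) = (8, -3, -5)
  D1: (7, -2, -5) + (1, 0, -1) = (8, -2, -6)
  D2: (7, -2, -5) + (0, 1, -1) = (7, -1, -6)
  D3: (7, -2, -5) + (-1, 1, 0) = (6, -1, -5)
  D4: (7, -2, -5) + (-1, 0, 1) = (6, -2, -4)
  D5: (7, -2, -5) + (0, -1, 1) = (7, -3, -4)

Answer: 8 -3 -5
8 -2 -6
7 -1 -6
6 -1 -5
6 -2 -4
7 -3 -4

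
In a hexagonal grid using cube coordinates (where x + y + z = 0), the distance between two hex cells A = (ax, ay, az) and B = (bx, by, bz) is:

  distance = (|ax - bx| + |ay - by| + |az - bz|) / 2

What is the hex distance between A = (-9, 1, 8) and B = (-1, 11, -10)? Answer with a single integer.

Answer: 18

Derivation:
|ax - bx| = |-9 - (-1)| = 8
|ay - by| = |1 - 11| = 10
|az - bz| = |8 - (-10)| = 18
distance = (8 + 10 + 18) / 2 = 36 / 2 = 18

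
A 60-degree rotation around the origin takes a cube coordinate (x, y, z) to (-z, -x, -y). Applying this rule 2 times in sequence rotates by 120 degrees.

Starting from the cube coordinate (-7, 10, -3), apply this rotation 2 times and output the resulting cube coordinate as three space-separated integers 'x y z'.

Start: (-7, 10, -3)
Step 1: (-7, 10, -3) -> (-(-3), -(-7), -(10)) = (3, 7, -10)
Step 2: (3, 7, -10) -> (-(-10), -(3), -(7)) = (10, -3, -7)

Answer: 10 -3 -7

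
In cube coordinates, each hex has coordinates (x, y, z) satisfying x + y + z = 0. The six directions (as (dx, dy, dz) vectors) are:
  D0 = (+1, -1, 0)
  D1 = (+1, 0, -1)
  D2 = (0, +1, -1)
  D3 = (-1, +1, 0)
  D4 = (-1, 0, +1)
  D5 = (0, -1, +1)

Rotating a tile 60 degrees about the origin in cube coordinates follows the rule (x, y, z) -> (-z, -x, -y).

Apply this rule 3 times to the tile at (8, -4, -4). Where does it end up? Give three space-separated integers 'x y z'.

Answer: -8 4 4

Derivation:
Start: (8, -4, -4)
Step 1: (8, -4, -4) -> (-(-4), -(8), -(-4)) = (4, -8, 4)
Step 2: (4, -8, 4) -> (-(4), -(4), -(-8)) = (-4, -4, 8)
Step 3: (-4, -4, 8) -> (-(8), -(-4), -(-4)) = (-8, 4, 4)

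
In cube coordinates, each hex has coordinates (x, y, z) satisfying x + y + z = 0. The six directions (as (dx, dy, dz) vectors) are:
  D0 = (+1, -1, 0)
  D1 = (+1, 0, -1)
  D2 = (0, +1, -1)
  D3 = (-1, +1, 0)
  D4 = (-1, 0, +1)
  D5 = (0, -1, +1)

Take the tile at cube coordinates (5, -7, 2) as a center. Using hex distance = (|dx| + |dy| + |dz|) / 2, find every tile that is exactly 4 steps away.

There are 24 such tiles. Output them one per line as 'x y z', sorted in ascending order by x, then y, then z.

Answer: 1 -7 6
1 -6 5
1 -5 4
1 -4 3
1 -3 2
2 -8 6
2 -3 1
3 -9 6
3 -3 0
4 -10 6
4 -3 -1
5 -11 6
5 -3 -2
6 -11 5
6 -4 -2
7 -11 4
7 -5 -2
8 -11 3
8 -6 -2
9 -11 2
9 -10 1
9 -9 0
9 -8 -1
9 -7 -2

Derivation:
Walk ring at distance 4 from (5, -7, 2):
Start at center + D4*4 = (1, -7, 6)
  hex 0: (1, -7, 6)
  hex 1: (2, -8, 6)
  hex 2: (3, -9, 6)
  hex 3: (4, -10, 6)
  hex 4: (5, -11, 6)
  hex 5: (6, -11, 5)
  hex 6: (7, -11, 4)
  hex 7: (8, -11, 3)
  hex 8: (9, -11, 2)
  hex 9: (9, -10, 1)
  hex 10: (9, -9, 0)
  hex 11: (9, -8, -1)
  hex 12: (9, -7, -2)
  hex 13: (8, -6, -2)
  hex 14: (7, -5, -2)
  hex 15: (6, -4, -2)
  hex 16: (5, -3, -2)
  hex 17: (4, -3, -1)
  hex 18: (3, -3, 0)
  hex 19: (2, -3, 1)
  hex 20: (1, -3, 2)
  hex 21: (1, -4, 3)
  hex 22: (1, -5, 4)
  hex 23: (1, -6, 5)
Sorted: 24 hexes.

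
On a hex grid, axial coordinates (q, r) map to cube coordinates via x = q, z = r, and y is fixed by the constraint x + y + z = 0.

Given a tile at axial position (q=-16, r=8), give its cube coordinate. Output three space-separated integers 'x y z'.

Answer: -16 8 8

Derivation:
x = q = -16
z = r = 8
y = -x - z = -(-16) - (8) = 8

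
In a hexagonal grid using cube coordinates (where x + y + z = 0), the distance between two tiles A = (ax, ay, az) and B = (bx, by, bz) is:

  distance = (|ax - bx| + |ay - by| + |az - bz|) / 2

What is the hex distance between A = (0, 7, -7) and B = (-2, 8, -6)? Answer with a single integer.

|ax - bx| = |0 - (-2)| = 2
|ay - by| = |7 - 8| = 1
|az - bz| = |-7 - (-6)| = 1
distance = (2 + 1 + 1) / 2 = 4 / 2 = 2

Answer: 2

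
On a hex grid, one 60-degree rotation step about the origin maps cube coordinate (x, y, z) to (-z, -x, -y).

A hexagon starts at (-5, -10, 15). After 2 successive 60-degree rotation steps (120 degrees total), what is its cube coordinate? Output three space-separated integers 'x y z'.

Start: (-5, -10, 15)
Step 1: (-5, -10, 15) -> (-(15), -(-5), -(-10)) = (-15, 5, 10)
Step 2: (-15, 5, 10) -> (-(10), -(-15), -(5)) = (-10, 15, -5)

Answer: -10 15 -5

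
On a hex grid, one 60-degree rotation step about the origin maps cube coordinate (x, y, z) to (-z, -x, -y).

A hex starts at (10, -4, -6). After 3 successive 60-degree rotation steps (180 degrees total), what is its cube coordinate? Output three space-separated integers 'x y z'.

Start: (10, -4, -6)
Step 1: (10, -4, -6) -> (-(-6), -(10), -(-4)) = (6, -10, 4)
Step 2: (6, -10, 4) -> (-(4), -(6), -(-10)) = (-4, -6, 10)
Step 3: (-4, -6, 10) -> (-(10), -(-4), -(-6)) = (-10, 4, 6)

Answer: -10 4 6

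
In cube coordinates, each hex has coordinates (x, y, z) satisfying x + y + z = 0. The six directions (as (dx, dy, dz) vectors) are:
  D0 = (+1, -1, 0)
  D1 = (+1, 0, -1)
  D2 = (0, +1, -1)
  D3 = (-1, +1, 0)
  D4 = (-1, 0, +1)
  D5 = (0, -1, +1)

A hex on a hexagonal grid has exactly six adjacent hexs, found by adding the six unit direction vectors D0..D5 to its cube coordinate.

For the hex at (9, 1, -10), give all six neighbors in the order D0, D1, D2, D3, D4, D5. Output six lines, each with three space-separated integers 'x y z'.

Answer: 10 0 -10
10 1 -11
9 2 -11
8 2 -10
8 1 -9
9 0 -9

Derivation:
Center: (9, 1, -10). Add each direction:
  D0: (9, 1, -10) + (1, -1, 0) = (10, 0, -10)
  D1: (9, 1, -10) + (1, 0, -1) = (10, 1, -11)
  D2: (9, 1, -10) + (0, 1, -1) = (9, 2, -11)
  D3: (9, 1, -10) + (-1, 1, 0) = (8, 2, -10)
  D4: (9, 1, -10) + (-1, 0, 1) = (8, 1, -9)
  D5: (9, 1, -10) + (0, -1, 1) = (9, 0, -9)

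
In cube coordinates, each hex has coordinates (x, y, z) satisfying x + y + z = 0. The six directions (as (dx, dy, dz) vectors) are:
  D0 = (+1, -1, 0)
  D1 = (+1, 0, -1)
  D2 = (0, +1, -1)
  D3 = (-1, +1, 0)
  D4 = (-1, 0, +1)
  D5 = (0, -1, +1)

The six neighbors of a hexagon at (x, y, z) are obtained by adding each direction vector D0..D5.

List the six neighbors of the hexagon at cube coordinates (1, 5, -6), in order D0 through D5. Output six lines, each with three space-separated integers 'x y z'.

Center: (1, 5, -6). Add each direction:
  D0: (1, 5, -6) + (1, -1, 0) = (2, 4, -6)
  D1: (1, 5, -6) + (1, 0, -1) = (2, 5, -7)
  D2: (1, 5, -6) + (0, 1, -1) = (1, 6, -7)
  D3: (1, 5, -6) + (-1, 1, 0) = (0, 6, -6)
  D4: (1, 5, -6) + (-1, 0, 1) = (0, 5, -5)
  D5: (1, 5, -6) + (0, -1, 1) = (1, 4, -5)

Answer: 2 4 -6
2 5 -7
1 6 -7
0 6 -6
0 5 -5
1 4 -5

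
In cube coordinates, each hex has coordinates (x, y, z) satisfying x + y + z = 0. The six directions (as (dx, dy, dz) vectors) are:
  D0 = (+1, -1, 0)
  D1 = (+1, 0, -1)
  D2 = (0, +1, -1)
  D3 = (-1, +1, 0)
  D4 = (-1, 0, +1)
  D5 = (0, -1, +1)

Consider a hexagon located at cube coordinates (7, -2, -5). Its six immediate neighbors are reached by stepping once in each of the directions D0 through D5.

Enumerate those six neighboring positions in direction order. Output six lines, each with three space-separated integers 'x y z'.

Answer: 8 -3 -5
8 -2 -6
7 -1 -6
6 -1 -5
6 -2 -4
7 -3 -4

Derivation:
Center: (7, -2, -5). Add each direction:
  D0: (7, -2, -5) + (1, -1, 0) = (8, -3, -5)
  D1: (7, -2, -5) + (1, 0, -1) = (8, -2, -6)
  D2: (7, -2, -5) + (0, 1, -1) = (7, -1, -6)
  D3: (7, -2, -5) + (-1, 1, 0) = (6, -1, -5)
  D4: (7, -2, -5) + (-1, 0, 1) = (6, -2, -4)
  D5: (7, -2, -5) + (0, -1, 1) = (7, -3, -4)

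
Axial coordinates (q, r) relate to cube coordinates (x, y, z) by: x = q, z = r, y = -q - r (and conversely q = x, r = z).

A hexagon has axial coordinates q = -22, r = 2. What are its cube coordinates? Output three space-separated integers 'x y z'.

x = q = -22
z = r = 2
y = -x - z = -(-22) - (2) = 20

Answer: -22 20 2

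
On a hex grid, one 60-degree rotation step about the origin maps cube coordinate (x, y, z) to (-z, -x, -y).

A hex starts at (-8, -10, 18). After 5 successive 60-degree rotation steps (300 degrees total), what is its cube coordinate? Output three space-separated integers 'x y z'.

Start: (-8, -10, 18)
Step 1: (-8, -10, 18) -> (-(18), -(-8), -(-10)) = (-18, 8, 10)
Step 2: (-18, 8, 10) -> (-(10), -(-18), -(8)) = (-10, 18, -8)
Step 3: (-10, 18, -8) -> (-(-8), -(-10), -(18)) = (8, 10, -18)
Step 4: (8, 10, -18) -> (-(-18), -(8), -(10)) = (18, -8, -10)
Step 5: (18, -8, -10) -> (-(-10), -(18), -(-8)) = (10, -18, 8)

Answer: 10 -18 8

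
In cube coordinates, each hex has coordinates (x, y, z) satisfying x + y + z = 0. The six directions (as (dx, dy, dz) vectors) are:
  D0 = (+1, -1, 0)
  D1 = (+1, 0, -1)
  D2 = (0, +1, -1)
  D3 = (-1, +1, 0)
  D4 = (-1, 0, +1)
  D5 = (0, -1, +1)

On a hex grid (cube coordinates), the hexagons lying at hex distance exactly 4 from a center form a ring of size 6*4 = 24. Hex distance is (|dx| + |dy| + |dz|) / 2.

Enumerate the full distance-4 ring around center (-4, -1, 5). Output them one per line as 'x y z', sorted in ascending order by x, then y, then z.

Answer: -8 -1 9
-8 0 8
-8 1 7
-8 2 6
-8 3 5
-7 -2 9
-7 3 4
-6 -3 9
-6 3 3
-5 -4 9
-5 3 2
-4 -5 9
-4 3 1
-3 -5 8
-3 2 1
-2 -5 7
-2 1 1
-1 -5 6
-1 0 1
0 -5 5
0 -4 4
0 -3 3
0 -2 2
0 -1 1

Derivation:
Walk ring at distance 4 from (-4, -1, 5):
Start at center + D4*4 = (-8, -1, 9)
  hex 0: (-8, -1, 9)
  hex 1: (-7, -2, 9)
  hex 2: (-6, -3, 9)
  hex 3: (-5, -4, 9)
  hex 4: (-4, -5, 9)
  hex 5: (-3, -5, 8)
  hex 6: (-2, -5, 7)
  hex 7: (-1, -5, 6)
  hex 8: (0, -5, 5)
  hex 9: (0, -4, 4)
  hex 10: (0, -3, 3)
  hex 11: (0, -2, 2)
  hex 12: (0, -1, 1)
  hex 13: (-1, 0, 1)
  hex 14: (-2, 1, 1)
  hex 15: (-3, 2, 1)
  hex 16: (-4, 3, 1)
  hex 17: (-5, 3, 2)
  hex 18: (-6, 3, 3)
  hex 19: (-7, 3, 4)
  hex 20: (-8, 3, 5)
  hex 21: (-8, 2, 6)
  hex 22: (-8, 1, 7)
  hex 23: (-8, 0, 8)
Sorted: 24 hexes.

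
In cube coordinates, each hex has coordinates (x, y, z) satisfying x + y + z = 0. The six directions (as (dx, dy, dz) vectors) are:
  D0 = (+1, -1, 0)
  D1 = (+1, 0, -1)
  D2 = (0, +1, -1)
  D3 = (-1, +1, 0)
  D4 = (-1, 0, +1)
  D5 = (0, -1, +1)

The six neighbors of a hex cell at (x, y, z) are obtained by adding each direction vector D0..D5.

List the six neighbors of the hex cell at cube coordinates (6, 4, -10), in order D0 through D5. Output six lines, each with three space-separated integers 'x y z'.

Answer: 7 3 -10
7 4 -11
6 5 -11
5 5 -10
5 4 -9
6 3 -9

Derivation:
Center: (6, 4, -10). Add each direction:
  D0: (6, 4, -10) + (1, -1, 0) = (7, 3, -10)
  D1: (6, 4, -10) + (1, 0, -1) = (7, 4, -11)
  D2: (6, 4, -10) + (0, 1, -1) = (6, 5, -11)
  D3: (6, 4, -10) + (-1, 1, 0) = (5, 5, -10)
  D4: (6, 4, -10) + (-1, 0, 1) = (5, 4, -9)
  D5: (6, 4, -10) + (0, -1, 1) = (6, 3, -9)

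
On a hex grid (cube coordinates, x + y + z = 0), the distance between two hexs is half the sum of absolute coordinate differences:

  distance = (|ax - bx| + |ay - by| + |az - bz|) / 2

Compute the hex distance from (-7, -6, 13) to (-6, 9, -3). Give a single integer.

Answer: 16

Derivation:
|ax - bx| = |-7 - (-6)| = 1
|ay - by| = |-6 - 9| = 15
|az - bz| = |13 - (-3)| = 16
distance = (1 + 15 + 16) / 2 = 32 / 2 = 16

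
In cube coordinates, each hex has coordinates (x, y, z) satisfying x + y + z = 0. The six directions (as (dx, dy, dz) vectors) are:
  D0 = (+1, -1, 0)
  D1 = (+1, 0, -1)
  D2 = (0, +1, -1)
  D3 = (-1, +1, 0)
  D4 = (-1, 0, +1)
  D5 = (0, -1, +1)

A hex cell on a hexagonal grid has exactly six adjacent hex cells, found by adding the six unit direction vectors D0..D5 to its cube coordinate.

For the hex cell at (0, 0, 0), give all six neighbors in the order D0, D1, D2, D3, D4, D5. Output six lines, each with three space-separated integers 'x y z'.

Center: (0, 0, 0). Add each direction:
  D0: (0, 0, 0) + (1, -1, 0) = (1, -1, 0)
  D1: (0, 0, 0) + (1, 0, -1) = (1, 0, -1)
  D2: (0, 0, 0) + (0, 1, -1) = (0, 1, -1)
  D3: (0, 0, 0) + (-1, 1, 0) = (-1, 1, 0)
  D4: (0, 0, 0) + (-1, 0, 1) = (-1, 0, 1)
  D5: (0, 0, 0) + (0, -1, 1) = (0, -1, 1)

Answer: 1 -1 0
1 0 -1
0 1 -1
-1 1 0
-1 0 1
0 -1 1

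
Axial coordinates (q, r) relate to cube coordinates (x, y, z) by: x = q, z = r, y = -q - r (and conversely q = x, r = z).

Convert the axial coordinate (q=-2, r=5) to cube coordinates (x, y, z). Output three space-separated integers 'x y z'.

Answer: -2 -3 5

Derivation:
x = q = -2
z = r = 5
y = -x - z = -(-2) - (5) = -3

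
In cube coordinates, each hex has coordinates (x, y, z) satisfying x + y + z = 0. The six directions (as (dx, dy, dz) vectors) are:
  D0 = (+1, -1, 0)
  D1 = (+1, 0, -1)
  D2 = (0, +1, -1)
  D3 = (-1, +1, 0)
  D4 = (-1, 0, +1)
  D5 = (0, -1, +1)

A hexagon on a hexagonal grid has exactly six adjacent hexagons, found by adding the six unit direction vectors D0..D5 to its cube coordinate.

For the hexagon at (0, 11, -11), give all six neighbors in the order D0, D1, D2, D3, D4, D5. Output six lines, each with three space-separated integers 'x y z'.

Answer: 1 10 -11
1 11 -12
0 12 -12
-1 12 -11
-1 11 -10
0 10 -10

Derivation:
Center: (0, 11, -11). Add each direction:
  D0: (0, 11, -11) + (1, -1, 0) = (1, 10, -11)
  D1: (0, 11, -11) + (1, 0, -1) = (1, 11, -12)
  D2: (0, 11, -11) + (0, 1, -1) = (0, 12, -12)
  D3: (0, 11, -11) + (-1, 1, 0) = (-1, 12, -11)
  D4: (0, 11, -11) + (-1, 0, 1) = (-1, 11, -10)
  D5: (0, 11, -11) + (0, -1, 1) = (0, 10, -10)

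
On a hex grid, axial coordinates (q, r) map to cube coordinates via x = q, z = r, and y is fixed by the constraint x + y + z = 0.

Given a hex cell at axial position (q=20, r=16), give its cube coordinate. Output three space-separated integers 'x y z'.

x = q = 20
z = r = 16
y = -x - z = -(20) - (16) = -36

Answer: 20 -36 16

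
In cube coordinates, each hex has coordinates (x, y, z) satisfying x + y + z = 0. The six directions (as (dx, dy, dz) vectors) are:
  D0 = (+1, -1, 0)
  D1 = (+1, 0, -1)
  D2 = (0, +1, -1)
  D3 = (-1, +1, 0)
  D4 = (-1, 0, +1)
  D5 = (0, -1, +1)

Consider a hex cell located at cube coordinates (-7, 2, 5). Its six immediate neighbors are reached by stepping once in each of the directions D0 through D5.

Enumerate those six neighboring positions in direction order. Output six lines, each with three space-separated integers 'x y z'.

Center: (-7, 2, 5). Add each direction:
  D0: (-7, 2, 5) + (1, -1, 0) = (-6, 1, 5)
  D1: (-7, 2, 5) + (1, 0, -1) = (-6, 2, 4)
  D2: (-7, 2, 5) + (0, 1, -1) = (-7, 3, 4)
  D3: (-7, 2, 5) + (-1, 1, 0) = (-8, 3, 5)
  D4: (-7, 2, 5) + (-1, 0, 1) = (-8, 2, 6)
  D5: (-7, 2, 5) + (0, -1, 1) = (-7, 1, 6)

Answer: -6 1 5
-6 2 4
-7 3 4
-8 3 5
-8 2 6
-7 1 6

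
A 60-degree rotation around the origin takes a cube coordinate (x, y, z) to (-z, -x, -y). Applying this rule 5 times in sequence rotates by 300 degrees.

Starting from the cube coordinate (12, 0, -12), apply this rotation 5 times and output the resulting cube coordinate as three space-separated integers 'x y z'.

Start: (12, 0, -12)
Step 1: (12, 0, -12) -> (-(-12), -(12), -(0)) = (12, -12, 0)
Step 2: (12, -12, 0) -> (-(0), -(12), -(-12)) = (0, -12, 12)
Step 3: (0, -12, 12) -> (-(12), -(0), -(-12)) = (-12, 0, 12)
Step 4: (-12, 0, 12) -> (-(12), -(-12), -(0)) = (-12, 12, 0)
Step 5: (-12, 12, 0) -> (-(0), -(-12), -(12)) = (0, 12, -12)

Answer: 0 12 -12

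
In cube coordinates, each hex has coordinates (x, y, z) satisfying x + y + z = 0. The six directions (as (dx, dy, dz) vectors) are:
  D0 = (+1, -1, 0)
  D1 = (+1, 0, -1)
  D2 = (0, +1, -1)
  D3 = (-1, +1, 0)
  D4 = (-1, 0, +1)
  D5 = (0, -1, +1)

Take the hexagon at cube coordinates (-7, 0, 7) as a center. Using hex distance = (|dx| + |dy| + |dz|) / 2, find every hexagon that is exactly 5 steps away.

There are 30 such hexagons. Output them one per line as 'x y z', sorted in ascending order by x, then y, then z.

Answer: -12 0 12
-12 1 11
-12 2 10
-12 3 9
-12 4 8
-12 5 7
-11 -1 12
-11 5 6
-10 -2 12
-10 5 5
-9 -3 12
-9 5 4
-8 -4 12
-8 5 3
-7 -5 12
-7 5 2
-6 -5 11
-6 4 2
-5 -5 10
-5 3 2
-4 -5 9
-4 2 2
-3 -5 8
-3 1 2
-2 -5 7
-2 -4 6
-2 -3 5
-2 -2 4
-2 -1 3
-2 0 2

Derivation:
Walk ring at distance 5 from (-7, 0, 7):
Start at center + D4*5 = (-12, 0, 12)
  hex 0: (-12, 0, 12)
  hex 1: (-11, -1, 12)
  hex 2: (-10, -2, 12)
  hex 3: (-9, -3, 12)
  hex 4: (-8, -4, 12)
  hex 5: (-7, -5, 12)
  hex 6: (-6, -5, 11)
  hex 7: (-5, -5, 10)
  hex 8: (-4, -5, 9)
  hex 9: (-3, -5, 8)
  hex 10: (-2, -5, 7)
  hex 11: (-2, -4, 6)
  hex 12: (-2, -3, 5)
  hex 13: (-2, -2, 4)
  hex 14: (-2, -1, 3)
  hex 15: (-2, 0, 2)
  hex 16: (-3, 1, 2)
  hex 17: (-4, 2, 2)
  hex 18: (-5, 3, 2)
  hex 19: (-6, 4, 2)
  hex 20: (-7, 5, 2)
  hex 21: (-8, 5, 3)
  hex 22: (-9, 5, 4)
  hex 23: (-10, 5, 5)
  hex 24: (-11, 5, 6)
  hex 25: (-12, 5, 7)
  hex 26: (-12, 4, 8)
  hex 27: (-12, 3, 9)
  hex 28: (-12, 2, 10)
  hex 29: (-12, 1, 11)
Sorted: 30 hexes.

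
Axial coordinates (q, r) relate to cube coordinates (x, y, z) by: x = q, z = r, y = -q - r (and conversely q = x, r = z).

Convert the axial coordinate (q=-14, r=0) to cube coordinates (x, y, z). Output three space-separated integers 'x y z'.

x = q = -14
z = r = 0
y = -x - z = -(-14) - (0) = 14

Answer: -14 14 0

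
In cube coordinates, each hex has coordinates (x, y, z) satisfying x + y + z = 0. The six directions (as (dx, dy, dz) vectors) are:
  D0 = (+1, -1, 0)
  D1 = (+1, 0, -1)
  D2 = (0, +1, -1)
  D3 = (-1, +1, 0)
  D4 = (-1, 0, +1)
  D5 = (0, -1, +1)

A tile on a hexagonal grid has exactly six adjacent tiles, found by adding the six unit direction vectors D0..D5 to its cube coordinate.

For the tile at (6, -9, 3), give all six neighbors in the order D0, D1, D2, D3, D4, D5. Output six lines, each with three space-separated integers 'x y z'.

Answer: 7 -10 3
7 -9 2
6 -8 2
5 -8 3
5 -9 4
6 -10 4

Derivation:
Center: (6, -9, 3). Add each direction:
  D0: (6, -9, 3) + (1, -1, 0) = (7, -10, 3)
  D1: (6, -9, 3) + (1, 0, -1) = (7, -9, 2)
  D2: (6, -9, 3) + (0, 1, -1) = (6, -8, 2)
  D3: (6, -9, 3) + (-1, 1, 0) = (5, -8, 3)
  D4: (6, -9, 3) + (-1, 0, 1) = (5, -9, 4)
  D5: (6, -9, 3) + (0, -1, 1) = (6, -10, 4)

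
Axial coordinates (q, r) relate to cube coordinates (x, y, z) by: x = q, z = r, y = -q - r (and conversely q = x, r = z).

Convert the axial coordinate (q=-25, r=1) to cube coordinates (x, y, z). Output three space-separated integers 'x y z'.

x = q = -25
z = r = 1
y = -x - z = -(-25) - (1) = 24

Answer: -25 24 1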